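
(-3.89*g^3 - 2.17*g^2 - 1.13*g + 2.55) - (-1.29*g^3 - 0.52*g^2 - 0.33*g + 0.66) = -2.6*g^3 - 1.65*g^2 - 0.8*g + 1.89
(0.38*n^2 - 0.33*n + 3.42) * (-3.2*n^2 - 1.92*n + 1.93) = -1.216*n^4 + 0.3264*n^3 - 9.577*n^2 - 7.2033*n + 6.6006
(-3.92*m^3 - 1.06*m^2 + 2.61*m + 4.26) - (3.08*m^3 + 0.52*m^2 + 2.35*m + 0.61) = -7.0*m^3 - 1.58*m^2 + 0.26*m + 3.65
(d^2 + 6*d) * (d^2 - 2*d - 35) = d^4 + 4*d^3 - 47*d^2 - 210*d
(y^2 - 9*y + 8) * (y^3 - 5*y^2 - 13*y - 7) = y^5 - 14*y^4 + 40*y^3 + 70*y^2 - 41*y - 56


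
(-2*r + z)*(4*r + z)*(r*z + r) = -8*r^3*z - 8*r^3 + 2*r^2*z^2 + 2*r^2*z + r*z^3 + r*z^2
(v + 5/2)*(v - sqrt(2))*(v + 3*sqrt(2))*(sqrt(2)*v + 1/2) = sqrt(2)*v^4 + 5*sqrt(2)*v^3/2 + 9*v^3/2 - 5*sqrt(2)*v^2 + 45*v^2/4 - 25*sqrt(2)*v/2 - 3*v - 15/2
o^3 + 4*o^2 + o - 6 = (o - 1)*(o + 2)*(o + 3)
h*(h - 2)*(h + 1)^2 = h^4 - 3*h^2 - 2*h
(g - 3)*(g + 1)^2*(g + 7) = g^4 + 6*g^3 - 12*g^2 - 38*g - 21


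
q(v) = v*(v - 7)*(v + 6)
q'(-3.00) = -9.00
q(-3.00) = 90.00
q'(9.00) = 183.00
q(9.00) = 270.00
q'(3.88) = -4.60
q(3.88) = -119.60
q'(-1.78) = -28.93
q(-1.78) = 65.95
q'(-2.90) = -10.97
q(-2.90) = 89.00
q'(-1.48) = -32.47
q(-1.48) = 56.73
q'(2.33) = -30.37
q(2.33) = -90.64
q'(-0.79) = -38.55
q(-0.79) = 32.06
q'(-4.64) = 31.87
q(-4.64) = 73.45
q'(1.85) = -35.43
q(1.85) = -74.79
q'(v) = v*(v - 7) + v*(v + 6) + (v - 7)*(v + 6) = 3*v^2 - 2*v - 42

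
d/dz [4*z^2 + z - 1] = 8*z + 1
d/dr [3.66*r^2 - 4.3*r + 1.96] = 7.32*r - 4.3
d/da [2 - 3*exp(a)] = -3*exp(a)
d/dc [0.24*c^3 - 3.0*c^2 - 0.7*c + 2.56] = 0.72*c^2 - 6.0*c - 0.7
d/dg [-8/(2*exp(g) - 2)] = sinh(g/2)^(-2)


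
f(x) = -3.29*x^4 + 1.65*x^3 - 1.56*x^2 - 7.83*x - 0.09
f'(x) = -13.16*x^3 + 4.95*x^2 - 3.12*x - 7.83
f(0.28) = -2.39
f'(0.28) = -8.60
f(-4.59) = -1616.89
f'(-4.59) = 1383.38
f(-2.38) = -118.10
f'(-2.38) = 205.05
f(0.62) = -5.64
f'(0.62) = -11.00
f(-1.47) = -12.55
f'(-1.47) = 49.26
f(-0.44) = 2.79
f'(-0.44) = -4.38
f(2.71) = -177.38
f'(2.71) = -241.85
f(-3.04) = -318.05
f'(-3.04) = 417.12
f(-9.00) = -22844.52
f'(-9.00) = 10014.84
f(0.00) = -0.09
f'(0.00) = -7.83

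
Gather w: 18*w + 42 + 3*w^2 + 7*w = 3*w^2 + 25*w + 42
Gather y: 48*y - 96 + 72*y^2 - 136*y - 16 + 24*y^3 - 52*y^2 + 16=24*y^3 + 20*y^2 - 88*y - 96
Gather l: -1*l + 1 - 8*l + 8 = 9 - 9*l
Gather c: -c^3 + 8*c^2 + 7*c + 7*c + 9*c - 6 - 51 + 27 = -c^3 + 8*c^2 + 23*c - 30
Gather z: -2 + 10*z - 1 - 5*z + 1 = 5*z - 2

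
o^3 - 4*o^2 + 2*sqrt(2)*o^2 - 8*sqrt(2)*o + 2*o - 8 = (o - 4)*(o + sqrt(2))^2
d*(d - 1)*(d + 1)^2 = d^4 + d^3 - d^2 - d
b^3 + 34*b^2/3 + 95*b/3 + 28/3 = (b + 1/3)*(b + 4)*(b + 7)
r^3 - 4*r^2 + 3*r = r*(r - 3)*(r - 1)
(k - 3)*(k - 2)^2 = k^3 - 7*k^2 + 16*k - 12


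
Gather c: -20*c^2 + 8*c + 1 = -20*c^2 + 8*c + 1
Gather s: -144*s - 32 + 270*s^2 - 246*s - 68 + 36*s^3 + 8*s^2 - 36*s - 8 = 36*s^3 + 278*s^2 - 426*s - 108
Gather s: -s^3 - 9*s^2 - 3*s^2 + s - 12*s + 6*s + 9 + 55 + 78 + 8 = -s^3 - 12*s^2 - 5*s + 150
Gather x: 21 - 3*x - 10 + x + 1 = 12 - 2*x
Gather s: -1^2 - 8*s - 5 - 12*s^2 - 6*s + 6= -12*s^2 - 14*s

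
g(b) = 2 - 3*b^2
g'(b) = -6*b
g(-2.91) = -23.40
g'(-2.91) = 17.46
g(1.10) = -1.63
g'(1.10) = -6.60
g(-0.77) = 0.22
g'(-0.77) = 4.62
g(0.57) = 1.03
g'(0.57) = -3.42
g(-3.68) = -38.63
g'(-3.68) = 22.08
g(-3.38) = -32.27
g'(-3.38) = 20.28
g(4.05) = -47.21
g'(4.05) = -24.30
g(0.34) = 1.65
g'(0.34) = -2.04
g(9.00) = -241.00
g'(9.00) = -54.00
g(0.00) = 2.00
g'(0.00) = 0.00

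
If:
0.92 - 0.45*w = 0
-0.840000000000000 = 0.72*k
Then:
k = -1.17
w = 2.04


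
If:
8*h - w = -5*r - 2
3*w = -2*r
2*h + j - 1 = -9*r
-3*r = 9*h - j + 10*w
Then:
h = 49/59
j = 771/59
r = -90/59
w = 60/59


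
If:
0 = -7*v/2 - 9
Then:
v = -18/7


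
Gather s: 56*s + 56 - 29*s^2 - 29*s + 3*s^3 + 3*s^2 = 3*s^3 - 26*s^2 + 27*s + 56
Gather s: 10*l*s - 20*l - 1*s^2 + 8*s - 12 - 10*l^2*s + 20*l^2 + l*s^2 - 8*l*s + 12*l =20*l^2 - 8*l + s^2*(l - 1) + s*(-10*l^2 + 2*l + 8) - 12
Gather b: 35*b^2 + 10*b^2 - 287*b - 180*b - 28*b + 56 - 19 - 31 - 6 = 45*b^2 - 495*b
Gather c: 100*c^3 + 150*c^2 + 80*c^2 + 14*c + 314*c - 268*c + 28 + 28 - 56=100*c^3 + 230*c^2 + 60*c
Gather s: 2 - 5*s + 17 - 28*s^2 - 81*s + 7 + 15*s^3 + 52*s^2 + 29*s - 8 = 15*s^3 + 24*s^2 - 57*s + 18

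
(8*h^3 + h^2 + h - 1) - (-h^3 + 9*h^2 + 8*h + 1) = 9*h^3 - 8*h^2 - 7*h - 2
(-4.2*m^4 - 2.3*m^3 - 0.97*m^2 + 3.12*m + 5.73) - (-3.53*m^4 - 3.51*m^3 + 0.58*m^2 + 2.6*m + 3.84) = -0.67*m^4 + 1.21*m^3 - 1.55*m^2 + 0.52*m + 1.89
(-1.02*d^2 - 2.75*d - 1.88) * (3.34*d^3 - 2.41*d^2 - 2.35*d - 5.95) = -3.4068*d^5 - 6.7268*d^4 + 2.7453*d^3 + 17.0623*d^2 + 20.7805*d + 11.186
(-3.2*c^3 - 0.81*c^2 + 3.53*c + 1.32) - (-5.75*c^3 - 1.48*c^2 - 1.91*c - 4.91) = 2.55*c^3 + 0.67*c^2 + 5.44*c + 6.23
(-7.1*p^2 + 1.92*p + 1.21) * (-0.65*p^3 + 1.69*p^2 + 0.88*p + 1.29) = 4.615*p^5 - 13.247*p^4 - 3.7897*p^3 - 5.4245*p^2 + 3.5416*p + 1.5609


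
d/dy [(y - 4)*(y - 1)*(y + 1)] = 3*y^2 - 8*y - 1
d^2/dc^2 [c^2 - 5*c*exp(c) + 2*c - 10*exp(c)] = -5*c*exp(c) - 20*exp(c) + 2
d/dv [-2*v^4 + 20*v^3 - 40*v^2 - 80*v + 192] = -8*v^3 + 60*v^2 - 80*v - 80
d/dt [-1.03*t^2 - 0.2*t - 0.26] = -2.06*t - 0.2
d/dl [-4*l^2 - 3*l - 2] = -8*l - 3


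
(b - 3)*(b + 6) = b^2 + 3*b - 18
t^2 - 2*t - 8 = (t - 4)*(t + 2)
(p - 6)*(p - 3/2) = p^2 - 15*p/2 + 9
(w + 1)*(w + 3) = w^2 + 4*w + 3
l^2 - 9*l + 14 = (l - 7)*(l - 2)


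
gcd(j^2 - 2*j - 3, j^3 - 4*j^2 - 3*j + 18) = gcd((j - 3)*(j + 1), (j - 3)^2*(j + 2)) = j - 3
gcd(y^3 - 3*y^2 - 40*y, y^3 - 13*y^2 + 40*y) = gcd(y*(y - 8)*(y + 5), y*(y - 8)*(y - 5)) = y^2 - 8*y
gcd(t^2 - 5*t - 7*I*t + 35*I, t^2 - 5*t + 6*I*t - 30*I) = t - 5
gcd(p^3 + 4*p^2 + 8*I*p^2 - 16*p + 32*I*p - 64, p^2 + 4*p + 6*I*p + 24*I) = p + 4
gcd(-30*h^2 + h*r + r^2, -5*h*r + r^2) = -5*h + r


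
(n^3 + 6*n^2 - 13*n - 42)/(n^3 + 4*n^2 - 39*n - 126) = (n^2 - n - 6)/(n^2 - 3*n - 18)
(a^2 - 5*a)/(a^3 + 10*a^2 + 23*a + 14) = a*(a - 5)/(a^3 + 10*a^2 + 23*a + 14)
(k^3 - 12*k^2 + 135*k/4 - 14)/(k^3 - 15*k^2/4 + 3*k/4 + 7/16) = 4*(k - 8)/(4*k + 1)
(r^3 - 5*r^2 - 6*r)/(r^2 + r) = r - 6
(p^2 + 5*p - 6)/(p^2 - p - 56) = (-p^2 - 5*p + 6)/(-p^2 + p + 56)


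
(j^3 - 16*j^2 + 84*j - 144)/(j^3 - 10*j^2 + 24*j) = (j - 6)/j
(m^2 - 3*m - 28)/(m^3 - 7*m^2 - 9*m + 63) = (m + 4)/(m^2 - 9)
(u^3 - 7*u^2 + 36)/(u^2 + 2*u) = u - 9 + 18/u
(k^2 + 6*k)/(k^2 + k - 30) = k/(k - 5)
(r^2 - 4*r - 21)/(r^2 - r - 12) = (r - 7)/(r - 4)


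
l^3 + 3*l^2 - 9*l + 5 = (l - 1)^2*(l + 5)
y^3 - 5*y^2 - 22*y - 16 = (y - 8)*(y + 1)*(y + 2)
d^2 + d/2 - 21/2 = (d - 3)*(d + 7/2)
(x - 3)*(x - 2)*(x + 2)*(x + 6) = x^4 + 3*x^3 - 22*x^2 - 12*x + 72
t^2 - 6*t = t*(t - 6)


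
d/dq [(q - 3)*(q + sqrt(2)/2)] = 2*q - 3 + sqrt(2)/2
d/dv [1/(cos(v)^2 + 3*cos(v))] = (2*cos(v) + 3)*sin(v)/((cos(v) + 3)^2*cos(v)^2)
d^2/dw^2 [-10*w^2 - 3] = -20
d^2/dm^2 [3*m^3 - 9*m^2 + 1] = 18*m - 18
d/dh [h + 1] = 1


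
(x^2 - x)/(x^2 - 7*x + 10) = x*(x - 1)/(x^2 - 7*x + 10)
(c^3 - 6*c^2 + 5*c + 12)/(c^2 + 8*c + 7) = (c^2 - 7*c + 12)/(c + 7)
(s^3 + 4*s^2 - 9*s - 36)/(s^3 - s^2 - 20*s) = (s^2 - 9)/(s*(s - 5))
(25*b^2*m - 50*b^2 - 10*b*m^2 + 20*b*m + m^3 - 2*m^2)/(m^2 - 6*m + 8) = (25*b^2 - 10*b*m + m^2)/(m - 4)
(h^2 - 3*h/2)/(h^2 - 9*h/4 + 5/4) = 2*h*(2*h - 3)/(4*h^2 - 9*h + 5)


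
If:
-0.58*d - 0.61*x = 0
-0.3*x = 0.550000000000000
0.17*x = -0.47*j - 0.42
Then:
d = 1.93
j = -0.23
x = -1.83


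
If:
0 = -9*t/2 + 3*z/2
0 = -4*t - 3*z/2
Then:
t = 0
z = 0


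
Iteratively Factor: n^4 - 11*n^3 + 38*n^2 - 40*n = (n - 5)*(n^3 - 6*n^2 + 8*n) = (n - 5)*(n - 4)*(n^2 - 2*n) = n*(n - 5)*(n - 4)*(n - 2)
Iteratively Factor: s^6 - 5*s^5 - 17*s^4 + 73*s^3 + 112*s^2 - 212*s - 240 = (s - 4)*(s^5 - s^4 - 21*s^3 - 11*s^2 + 68*s + 60) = (s - 4)*(s - 2)*(s^4 + s^3 - 19*s^2 - 49*s - 30) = (s - 4)*(s - 2)*(s + 3)*(s^3 - 2*s^2 - 13*s - 10) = (s - 4)*(s - 2)*(s + 2)*(s + 3)*(s^2 - 4*s - 5) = (s - 4)*(s - 2)*(s + 1)*(s + 2)*(s + 3)*(s - 5)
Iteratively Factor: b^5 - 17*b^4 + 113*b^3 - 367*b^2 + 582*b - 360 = (b - 3)*(b^4 - 14*b^3 + 71*b^2 - 154*b + 120) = (b - 5)*(b - 3)*(b^3 - 9*b^2 + 26*b - 24) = (b - 5)*(b - 4)*(b - 3)*(b^2 - 5*b + 6) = (b - 5)*(b - 4)*(b - 3)*(b - 2)*(b - 3)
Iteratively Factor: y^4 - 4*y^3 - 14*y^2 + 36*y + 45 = (y + 3)*(y^3 - 7*y^2 + 7*y + 15) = (y + 1)*(y + 3)*(y^2 - 8*y + 15) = (y - 5)*(y + 1)*(y + 3)*(y - 3)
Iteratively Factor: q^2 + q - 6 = (q - 2)*(q + 3)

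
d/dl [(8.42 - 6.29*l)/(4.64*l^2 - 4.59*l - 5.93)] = (29.1856*l^2 - 78.1376*l + 75.9475)/(21.5296*l^4 - 42.5952*l^3 - 33.9623*l^2 + 54.4374*l + 35.1649)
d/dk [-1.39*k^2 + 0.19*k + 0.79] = 0.19 - 2.78*k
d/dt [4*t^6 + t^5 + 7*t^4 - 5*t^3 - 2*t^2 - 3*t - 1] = 24*t^5 + 5*t^4 + 28*t^3 - 15*t^2 - 4*t - 3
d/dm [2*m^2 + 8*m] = 4*m + 8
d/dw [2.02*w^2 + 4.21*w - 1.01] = 4.04*w + 4.21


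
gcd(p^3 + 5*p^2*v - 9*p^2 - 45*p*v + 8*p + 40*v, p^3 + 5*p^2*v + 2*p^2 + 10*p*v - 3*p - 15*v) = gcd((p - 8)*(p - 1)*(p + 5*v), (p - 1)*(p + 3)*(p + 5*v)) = p^2 + 5*p*v - p - 5*v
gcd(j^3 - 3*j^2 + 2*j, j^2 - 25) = 1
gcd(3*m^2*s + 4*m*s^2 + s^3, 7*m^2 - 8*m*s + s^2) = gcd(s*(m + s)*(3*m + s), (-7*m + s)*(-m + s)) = 1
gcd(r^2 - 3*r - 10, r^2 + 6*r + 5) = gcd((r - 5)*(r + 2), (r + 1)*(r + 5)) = 1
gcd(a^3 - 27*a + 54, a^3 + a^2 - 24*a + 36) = a^2 + 3*a - 18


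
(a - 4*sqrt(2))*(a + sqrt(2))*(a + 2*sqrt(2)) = a^3 - sqrt(2)*a^2 - 20*a - 16*sqrt(2)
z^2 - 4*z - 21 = (z - 7)*(z + 3)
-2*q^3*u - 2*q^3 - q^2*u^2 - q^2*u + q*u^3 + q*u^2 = (-2*q + u)*(q + u)*(q*u + q)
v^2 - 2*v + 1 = (v - 1)^2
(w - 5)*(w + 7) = w^2 + 2*w - 35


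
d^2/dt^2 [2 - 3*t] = 0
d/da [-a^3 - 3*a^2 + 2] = 3*a*(-a - 2)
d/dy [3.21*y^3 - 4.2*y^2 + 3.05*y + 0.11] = 9.63*y^2 - 8.4*y + 3.05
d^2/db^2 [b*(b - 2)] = 2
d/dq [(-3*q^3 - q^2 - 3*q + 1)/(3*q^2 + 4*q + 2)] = (-9*q^4 - 24*q^3 - 13*q^2 - 10*q - 10)/(9*q^4 + 24*q^3 + 28*q^2 + 16*q + 4)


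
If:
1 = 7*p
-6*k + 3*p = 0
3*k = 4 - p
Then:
No Solution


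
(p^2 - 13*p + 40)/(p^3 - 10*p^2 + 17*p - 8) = (p - 5)/(p^2 - 2*p + 1)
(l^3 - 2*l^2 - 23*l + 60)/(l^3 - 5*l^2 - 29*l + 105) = (l - 4)/(l - 7)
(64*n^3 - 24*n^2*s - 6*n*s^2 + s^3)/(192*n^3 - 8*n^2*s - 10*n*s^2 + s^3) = (-2*n + s)/(-6*n + s)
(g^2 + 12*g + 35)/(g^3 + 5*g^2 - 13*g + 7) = (g + 5)/(g^2 - 2*g + 1)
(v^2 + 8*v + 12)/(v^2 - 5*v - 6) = (v^2 + 8*v + 12)/(v^2 - 5*v - 6)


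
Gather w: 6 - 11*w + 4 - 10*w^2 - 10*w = -10*w^2 - 21*w + 10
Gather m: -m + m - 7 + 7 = 0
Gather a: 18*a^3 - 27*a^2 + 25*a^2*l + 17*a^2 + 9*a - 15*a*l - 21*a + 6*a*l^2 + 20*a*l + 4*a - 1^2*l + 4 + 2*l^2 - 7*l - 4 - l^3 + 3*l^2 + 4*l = 18*a^3 + a^2*(25*l - 10) + a*(6*l^2 + 5*l - 8) - l^3 + 5*l^2 - 4*l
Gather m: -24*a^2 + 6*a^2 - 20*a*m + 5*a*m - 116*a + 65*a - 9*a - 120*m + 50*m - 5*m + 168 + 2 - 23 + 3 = -18*a^2 - 60*a + m*(-15*a - 75) + 150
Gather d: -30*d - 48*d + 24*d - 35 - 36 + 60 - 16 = -54*d - 27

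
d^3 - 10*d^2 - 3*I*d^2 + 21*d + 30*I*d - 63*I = (d - 7)*(d - 3)*(d - 3*I)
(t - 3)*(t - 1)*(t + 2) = t^3 - 2*t^2 - 5*t + 6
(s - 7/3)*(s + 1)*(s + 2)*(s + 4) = s^4 + 14*s^3/3 - 7*s^2/3 - 74*s/3 - 56/3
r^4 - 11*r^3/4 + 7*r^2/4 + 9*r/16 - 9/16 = (r - 3/2)*(r - 1)*(r - 3/4)*(r + 1/2)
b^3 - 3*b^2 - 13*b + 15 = (b - 5)*(b - 1)*(b + 3)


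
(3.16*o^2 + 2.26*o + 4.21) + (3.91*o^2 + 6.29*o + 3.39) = 7.07*o^2 + 8.55*o + 7.6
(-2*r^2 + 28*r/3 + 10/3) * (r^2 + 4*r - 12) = -2*r^4 + 4*r^3/3 + 194*r^2/3 - 296*r/3 - 40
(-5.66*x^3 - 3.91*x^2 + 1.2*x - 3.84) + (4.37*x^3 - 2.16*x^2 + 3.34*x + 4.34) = -1.29*x^3 - 6.07*x^2 + 4.54*x + 0.5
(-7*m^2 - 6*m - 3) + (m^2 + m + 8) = -6*m^2 - 5*m + 5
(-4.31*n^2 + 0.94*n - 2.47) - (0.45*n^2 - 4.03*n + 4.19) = -4.76*n^2 + 4.97*n - 6.66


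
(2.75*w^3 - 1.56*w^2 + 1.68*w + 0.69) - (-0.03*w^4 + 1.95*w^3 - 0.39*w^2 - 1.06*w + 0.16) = 0.03*w^4 + 0.8*w^3 - 1.17*w^2 + 2.74*w + 0.53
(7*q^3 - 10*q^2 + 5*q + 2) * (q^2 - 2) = 7*q^5 - 10*q^4 - 9*q^3 + 22*q^2 - 10*q - 4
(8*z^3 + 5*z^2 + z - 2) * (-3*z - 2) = -24*z^4 - 31*z^3 - 13*z^2 + 4*z + 4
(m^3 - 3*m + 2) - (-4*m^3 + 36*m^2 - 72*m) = 5*m^3 - 36*m^2 + 69*m + 2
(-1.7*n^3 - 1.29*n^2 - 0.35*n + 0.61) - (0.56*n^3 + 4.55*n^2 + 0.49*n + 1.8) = -2.26*n^3 - 5.84*n^2 - 0.84*n - 1.19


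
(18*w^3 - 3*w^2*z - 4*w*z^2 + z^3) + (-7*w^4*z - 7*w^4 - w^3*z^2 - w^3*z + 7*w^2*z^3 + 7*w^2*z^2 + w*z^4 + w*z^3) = -7*w^4*z - 7*w^4 - w^3*z^2 - w^3*z + 18*w^3 + 7*w^2*z^3 + 7*w^2*z^2 - 3*w^2*z + w*z^4 + w*z^3 - 4*w*z^2 + z^3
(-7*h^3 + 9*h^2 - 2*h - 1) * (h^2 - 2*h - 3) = -7*h^5 + 23*h^4 + h^3 - 24*h^2 + 8*h + 3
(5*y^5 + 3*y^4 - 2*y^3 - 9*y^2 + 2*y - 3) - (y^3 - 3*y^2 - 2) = 5*y^5 + 3*y^4 - 3*y^3 - 6*y^2 + 2*y - 1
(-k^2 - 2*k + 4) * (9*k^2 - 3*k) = -9*k^4 - 15*k^3 + 42*k^2 - 12*k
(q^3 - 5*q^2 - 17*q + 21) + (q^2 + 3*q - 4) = q^3 - 4*q^2 - 14*q + 17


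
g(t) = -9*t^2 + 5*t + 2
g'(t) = 5 - 18*t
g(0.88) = -0.57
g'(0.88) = -10.84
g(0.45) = 2.43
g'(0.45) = -3.10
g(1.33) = -7.27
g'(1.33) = -18.94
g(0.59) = 1.82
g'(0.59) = -5.62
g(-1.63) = -30.06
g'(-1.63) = 34.34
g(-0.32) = -0.52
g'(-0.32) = 10.76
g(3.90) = -115.39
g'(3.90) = -65.20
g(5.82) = -273.75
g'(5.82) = -99.76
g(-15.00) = -2098.00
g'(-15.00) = 275.00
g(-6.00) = -352.00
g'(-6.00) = 113.00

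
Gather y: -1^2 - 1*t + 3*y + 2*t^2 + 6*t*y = 2*t^2 - t + y*(6*t + 3) - 1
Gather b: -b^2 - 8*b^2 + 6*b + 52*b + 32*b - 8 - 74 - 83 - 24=-9*b^2 + 90*b - 189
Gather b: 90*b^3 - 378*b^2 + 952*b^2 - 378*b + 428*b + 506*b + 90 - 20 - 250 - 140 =90*b^3 + 574*b^2 + 556*b - 320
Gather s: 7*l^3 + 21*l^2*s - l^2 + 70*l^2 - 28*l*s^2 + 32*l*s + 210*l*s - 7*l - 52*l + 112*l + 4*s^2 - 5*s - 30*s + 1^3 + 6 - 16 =7*l^3 + 69*l^2 + 53*l + s^2*(4 - 28*l) + s*(21*l^2 + 242*l - 35) - 9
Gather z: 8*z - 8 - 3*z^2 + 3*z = -3*z^2 + 11*z - 8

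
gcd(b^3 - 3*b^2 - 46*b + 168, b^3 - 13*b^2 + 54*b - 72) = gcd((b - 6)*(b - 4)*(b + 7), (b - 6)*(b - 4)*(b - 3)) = b^2 - 10*b + 24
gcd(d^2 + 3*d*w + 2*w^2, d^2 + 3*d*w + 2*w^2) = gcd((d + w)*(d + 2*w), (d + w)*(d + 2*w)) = d^2 + 3*d*w + 2*w^2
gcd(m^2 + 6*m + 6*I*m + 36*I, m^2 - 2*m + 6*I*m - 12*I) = m + 6*I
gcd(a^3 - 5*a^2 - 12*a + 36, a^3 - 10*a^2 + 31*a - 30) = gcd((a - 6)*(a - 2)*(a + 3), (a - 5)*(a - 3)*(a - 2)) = a - 2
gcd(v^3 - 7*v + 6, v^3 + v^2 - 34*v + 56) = v - 2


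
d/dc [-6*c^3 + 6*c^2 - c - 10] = -18*c^2 + 12*c - 1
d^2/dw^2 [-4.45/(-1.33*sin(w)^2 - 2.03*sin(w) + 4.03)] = (-31.48642*sin(w)^4 - 36.043665*sin(w)^3 - 66.514595*sin(w)^2 + 35.682325*sin(w) + 84.37912)/(1.33*sin(w)^2 + 2.03*sin(w) - 4.03)^3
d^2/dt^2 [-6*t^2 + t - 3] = -12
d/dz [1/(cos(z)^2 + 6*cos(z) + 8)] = 2*(cos(z) + 3)*sin(z)/(cos(z)^2 + 6*cos(z) + 8)^2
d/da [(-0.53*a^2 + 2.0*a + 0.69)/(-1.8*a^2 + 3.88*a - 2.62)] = (1.5436*a^2 + 5.2612*a - 7.9172)/(3.24*a^4 - 13.968*a^3 + 24.4864*a^2 - 20.3312*a + 6.8644)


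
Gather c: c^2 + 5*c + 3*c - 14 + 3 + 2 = c^2 + 8*c - 9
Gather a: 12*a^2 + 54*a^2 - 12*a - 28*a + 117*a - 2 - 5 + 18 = 66*a^2 + 77*a + 11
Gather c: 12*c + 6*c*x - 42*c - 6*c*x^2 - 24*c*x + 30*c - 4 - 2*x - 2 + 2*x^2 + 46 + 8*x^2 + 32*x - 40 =c*(-6*x^2 - 18*x) + 10*x^2 + 30*x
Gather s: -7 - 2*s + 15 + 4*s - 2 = 2*s + 6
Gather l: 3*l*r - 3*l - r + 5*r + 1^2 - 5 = l*(3*r - 3) + 4*r - 4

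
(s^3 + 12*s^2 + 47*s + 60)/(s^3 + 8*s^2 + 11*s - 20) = (s + 3)/(s - 1)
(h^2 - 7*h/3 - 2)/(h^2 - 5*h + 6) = (h + 2/3)/(h - 2)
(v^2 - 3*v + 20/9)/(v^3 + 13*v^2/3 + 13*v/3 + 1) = (9*v^2 - 27*v + 20)/(3*(3*v^3 + 13*v^2 + 13*v + 3))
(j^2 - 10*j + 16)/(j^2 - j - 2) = (j - 8)/(j + 1)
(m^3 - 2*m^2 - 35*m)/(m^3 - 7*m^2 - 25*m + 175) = m/(m - 5)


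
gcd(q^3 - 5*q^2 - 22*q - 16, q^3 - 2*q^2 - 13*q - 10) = q^2 + 3*q + 2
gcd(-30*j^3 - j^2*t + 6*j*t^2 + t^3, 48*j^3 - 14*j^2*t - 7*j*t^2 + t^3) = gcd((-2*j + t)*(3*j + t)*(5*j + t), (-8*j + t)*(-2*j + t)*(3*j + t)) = -6*j^2 + j*t + t^2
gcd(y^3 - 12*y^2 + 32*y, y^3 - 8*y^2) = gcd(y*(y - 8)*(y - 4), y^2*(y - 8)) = y^2 - 8*y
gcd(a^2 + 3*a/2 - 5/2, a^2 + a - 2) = a - 1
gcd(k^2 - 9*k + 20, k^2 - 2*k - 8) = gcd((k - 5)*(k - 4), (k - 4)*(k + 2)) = k - 4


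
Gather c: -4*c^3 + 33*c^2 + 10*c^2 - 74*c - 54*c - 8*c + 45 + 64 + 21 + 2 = -4*c^3 + 43*c^2 - 136*c + 132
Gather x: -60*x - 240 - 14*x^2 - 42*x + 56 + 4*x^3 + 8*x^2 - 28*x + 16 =4*x^3 - 6*x^2 - 130*x - 168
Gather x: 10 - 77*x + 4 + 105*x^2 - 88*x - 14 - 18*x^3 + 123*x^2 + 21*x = -18*x^3 + 228*x^2 - 144*x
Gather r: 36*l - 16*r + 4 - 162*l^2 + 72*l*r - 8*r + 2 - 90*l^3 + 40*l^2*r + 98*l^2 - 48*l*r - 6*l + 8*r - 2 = -90*l^3 - 64*l^2 + 30*l + r*(40*l^2 + 24*l - 16) + 4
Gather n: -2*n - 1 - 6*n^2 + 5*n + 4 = -6*n^2 + 3*n + 3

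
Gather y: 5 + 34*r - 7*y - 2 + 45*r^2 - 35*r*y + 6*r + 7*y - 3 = 45*r^2 - 35*r*y + 40*r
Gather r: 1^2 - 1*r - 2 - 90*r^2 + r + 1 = -90*r^2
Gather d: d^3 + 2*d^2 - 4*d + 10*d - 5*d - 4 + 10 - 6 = d^3 + 2*d^2 + d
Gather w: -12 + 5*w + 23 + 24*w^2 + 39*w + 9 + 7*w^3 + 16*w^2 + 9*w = 7*w^3 + 40*w^2 + 53*w + 20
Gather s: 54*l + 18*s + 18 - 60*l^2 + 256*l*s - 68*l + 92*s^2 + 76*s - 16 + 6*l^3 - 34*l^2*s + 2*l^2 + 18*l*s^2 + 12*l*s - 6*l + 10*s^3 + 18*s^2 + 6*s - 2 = 6*l^3 - 58*l^2 - 20*l + 10*s^3 + s^2*(18*l + 110) + s*(-34*l^2 + 268*l + 100)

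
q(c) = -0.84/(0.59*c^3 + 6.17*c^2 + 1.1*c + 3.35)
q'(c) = -0.84*(-1.77*c^2 - 12.34*c - 1.1)/(0.59*c^3 + 6.17*c^2 + 1.1*c + 3.35)^2 = (1.4868*c^2 + 10.3656*c + 0.924)/(0.59*c^3 + 6.17*c^2 + 1.1*c + 3.35)^2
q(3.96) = -0.01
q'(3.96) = 0.00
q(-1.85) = -0.04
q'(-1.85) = -0.04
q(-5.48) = -0.01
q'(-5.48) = -0.00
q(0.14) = -0.23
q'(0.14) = 0.18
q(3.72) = -0.01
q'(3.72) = 0.00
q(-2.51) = -0.03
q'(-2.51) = -0.02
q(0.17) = -0.23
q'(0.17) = 0.20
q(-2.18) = -0.03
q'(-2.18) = -0.03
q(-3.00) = -0.02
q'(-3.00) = -0.01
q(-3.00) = -0.02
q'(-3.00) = -0.01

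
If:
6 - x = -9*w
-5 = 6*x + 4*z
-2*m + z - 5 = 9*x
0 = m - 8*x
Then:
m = -100/53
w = -661/954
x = -25/106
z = -95/106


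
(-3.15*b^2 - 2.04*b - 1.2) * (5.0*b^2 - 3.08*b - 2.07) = -15.75*b^4 - 0.497999999999999*b^3 + 6.8037*b^2 + 7.9188*b + 2.484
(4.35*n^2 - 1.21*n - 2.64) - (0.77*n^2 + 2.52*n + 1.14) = 3.58*n^2 - 3.73*n - 3.78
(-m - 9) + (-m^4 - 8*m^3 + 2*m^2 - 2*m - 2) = -m^4 - 8*m^3 + 2*m^2 - 3*m - 11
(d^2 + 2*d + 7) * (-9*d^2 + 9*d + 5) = -9*d^4 - 9*d^3 - 40*d^2 + 73*d + 35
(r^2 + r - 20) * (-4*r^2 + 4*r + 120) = -4*r^4 + 204*r^2 + 40*r - 2400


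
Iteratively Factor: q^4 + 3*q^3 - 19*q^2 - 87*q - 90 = (q - 5)*(q^3 + 8*q^2 + 21*q + 18) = (q - 5)*(q + 3)*(q^2 + 5*q + 6) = (q - 5)*(q + 3)^2*(q + 2)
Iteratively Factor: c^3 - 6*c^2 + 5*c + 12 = (c + 1)*(c^2 - 7*c + 12) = (c - 3)*(c + 1)*(c - 4)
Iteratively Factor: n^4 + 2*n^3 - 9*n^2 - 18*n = (n + 2)*(n^3 - 9*n) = (n - 3)*(n + 2)*(n^2 + 3*n) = n*(n - 3)*(n + 2)*(n + 3)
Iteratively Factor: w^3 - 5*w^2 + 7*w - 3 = (w - 1)*(w^2 - 4*w + 3) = (w - 3)*(w - 1)*(w - 1)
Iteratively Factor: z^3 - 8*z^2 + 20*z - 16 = (z - 2)*(z^2 - 6*z + 8) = (z - 4)*(z - 2)*(z - 2)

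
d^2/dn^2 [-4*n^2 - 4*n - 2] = -8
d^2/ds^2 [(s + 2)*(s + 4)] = 2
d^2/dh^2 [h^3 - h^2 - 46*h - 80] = 6*h - 2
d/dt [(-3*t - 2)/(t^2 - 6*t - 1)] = (3*t^2 + 4*t - 9)/(t^4 - 12*t^3 + 34*t^2 + 12*t + 1)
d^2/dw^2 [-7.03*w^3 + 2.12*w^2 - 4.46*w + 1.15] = 4.24 - 42.18*w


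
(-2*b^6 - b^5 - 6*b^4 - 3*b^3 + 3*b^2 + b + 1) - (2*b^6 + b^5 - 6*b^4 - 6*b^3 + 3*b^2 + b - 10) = -4*b^6 - 2*b^5 + 3*b^3 + 11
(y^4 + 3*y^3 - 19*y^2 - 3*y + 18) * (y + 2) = y^5 + 5*y^4 - 13*y^3 - 41*y^2 + 12*y + 36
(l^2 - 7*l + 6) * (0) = 0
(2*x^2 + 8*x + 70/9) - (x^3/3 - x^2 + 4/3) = -x^3/3 + 3*x^2 + 8*x + 58/9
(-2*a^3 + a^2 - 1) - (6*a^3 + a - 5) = -8*a^3 + a^2 - a + 4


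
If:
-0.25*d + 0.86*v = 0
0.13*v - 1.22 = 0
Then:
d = 32.28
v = 9.38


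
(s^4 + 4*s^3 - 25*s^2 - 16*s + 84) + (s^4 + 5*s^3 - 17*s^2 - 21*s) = 2*s^4 + 9*s^3 - 42*s^2 - 37*s + 84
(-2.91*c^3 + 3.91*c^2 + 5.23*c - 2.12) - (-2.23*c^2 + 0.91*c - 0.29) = -2.91*c^3 + 6.14*c^2 + 4.32*c - 1.83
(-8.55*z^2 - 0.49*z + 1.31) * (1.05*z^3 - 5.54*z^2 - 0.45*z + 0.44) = -8.9775*z^5 + 46.8525*z^4 + 7.9376*z^3 - 10.7989*z^2 - 0.8051*z + 0.5764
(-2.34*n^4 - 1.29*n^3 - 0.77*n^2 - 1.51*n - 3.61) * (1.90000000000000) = -4.446*n^4 - 2.451*n^3 - 1.463*n^2 - 2.869*n - 6.859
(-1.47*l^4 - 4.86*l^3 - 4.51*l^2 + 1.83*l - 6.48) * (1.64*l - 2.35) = -2.4108*l^5 - 4.5159*l^4 + 4.0246*l^3 + 13.5997*l^2 - 14.9277*l + 15.228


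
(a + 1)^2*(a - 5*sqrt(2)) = a^3 - 5*sqrt(2)*a^2 + 2*a^2 - 10*sqrt(2)*a + a - 5*sqrt(2)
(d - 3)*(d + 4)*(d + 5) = d^3 + 6*d^2 - 7*d - 60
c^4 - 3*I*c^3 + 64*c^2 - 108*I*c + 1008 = (c - 7*I)*(c - 6*I)*(c + 4*I)*(c + 6*I)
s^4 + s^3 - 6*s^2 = s^2*(s - 2)*(s + 3)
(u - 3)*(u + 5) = u^2 + 2*u - 15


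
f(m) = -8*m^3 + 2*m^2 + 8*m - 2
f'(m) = -24*m^2 + 4*m + 8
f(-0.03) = -2.24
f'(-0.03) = 7.86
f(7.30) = -2949.16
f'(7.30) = -1241.76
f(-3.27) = 272.95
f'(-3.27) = -261.71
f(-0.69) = -3.94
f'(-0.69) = -6.19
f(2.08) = -48.70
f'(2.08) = -87.51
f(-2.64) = 138.02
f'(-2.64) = -169.83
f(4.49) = -649.91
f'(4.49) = -457.88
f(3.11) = -198.42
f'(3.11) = -211.69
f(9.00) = -5600.00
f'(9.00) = -1900.00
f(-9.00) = 5920.00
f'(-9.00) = -1972.00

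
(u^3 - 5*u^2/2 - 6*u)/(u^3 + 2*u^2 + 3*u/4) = 2*(u - 4)/(2*u + 1)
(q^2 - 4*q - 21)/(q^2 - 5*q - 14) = (q + 3)/(q + 2)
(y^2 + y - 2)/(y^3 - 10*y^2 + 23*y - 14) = (y + 2)/(y^2 - 9*y + 14)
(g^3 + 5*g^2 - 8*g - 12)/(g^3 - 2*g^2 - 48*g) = (g^2 - g - 2)/(g*(g - 8))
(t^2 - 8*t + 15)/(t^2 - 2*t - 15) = (t - 3)/(t + 3)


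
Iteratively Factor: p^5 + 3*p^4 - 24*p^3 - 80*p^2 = (p + 4)*(p^4 - p^3 - 20*p^2) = p*(p + 4)*(p^3 - p^2 - 20*p) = p^2*(p + 4)*(p^2 - p - 20) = p^2*(p + 4)^2*(p - 5)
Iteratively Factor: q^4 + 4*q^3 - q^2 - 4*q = (q + 4)*(q^3 - q) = (q + 1)*(q + 4)*(q^2 - q) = q*(q + 1)*(q + 4)*(q - 1)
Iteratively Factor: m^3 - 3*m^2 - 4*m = (m)*(m^2 - 3*m - 4) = m*(m + 1)*(m - 4)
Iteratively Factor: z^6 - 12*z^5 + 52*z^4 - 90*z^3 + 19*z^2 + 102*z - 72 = (z + 1)*(z^5 - 13*z^4 + 65*z^3 - 155*z^2 + 174*z - 72) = (z - 1)*(z + 1)*(z^4 - 12*z^3 + 53*z^2 - 102*z + 72) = (z - 3)*(z - 1)*(z + 1)*(z^3 - 9*z^2 + 26*z - 24) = (z - 3)*(z - 2)*(z - 1)*(z + 1)*(z^2 - 7*z + 12) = (z - 4)*(z - 3)*(z - 2)*(z - 1)*(z + 1)*(z - 3)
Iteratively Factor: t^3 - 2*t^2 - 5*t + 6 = (t + 2)*(t^2 - 4*t + 3) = (t - 1)*(t + 2)*(t - 3)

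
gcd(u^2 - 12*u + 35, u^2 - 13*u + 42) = u - 7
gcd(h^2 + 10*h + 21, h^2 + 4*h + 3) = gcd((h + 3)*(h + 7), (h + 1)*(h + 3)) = h + 3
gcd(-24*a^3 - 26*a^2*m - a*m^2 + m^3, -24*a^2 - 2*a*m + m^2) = 24*a^2 + 2*a*m - m^2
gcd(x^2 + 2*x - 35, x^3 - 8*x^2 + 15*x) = x - 5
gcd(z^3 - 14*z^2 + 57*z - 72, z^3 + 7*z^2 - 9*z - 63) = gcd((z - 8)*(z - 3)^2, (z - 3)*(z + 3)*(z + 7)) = z - 3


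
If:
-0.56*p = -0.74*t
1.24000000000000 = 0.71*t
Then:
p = 2.31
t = 1.75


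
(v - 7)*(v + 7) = v^2 - 49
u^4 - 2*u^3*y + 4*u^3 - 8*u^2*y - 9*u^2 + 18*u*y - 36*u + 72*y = (u - 3)*(u + 3)*(u + 4)*(u - 2*y)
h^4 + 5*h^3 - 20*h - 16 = (h - 2)*(h + 1)*(h + 2)*(h + 4)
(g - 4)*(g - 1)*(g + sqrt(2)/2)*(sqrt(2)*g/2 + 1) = sqrt(2)*g^4/2 - 5*sqrt(2)*g^3/2 + 3*g^3/2 - 15*g^2/2 + 5*sqrt(2)*g^2/2 - 5*sqrt(2)*g/2 + 6*g + 2*sqrt(2)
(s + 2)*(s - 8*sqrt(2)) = s^2 - 8*sqrt(2)*s + 2*s - 16*sqrt(2)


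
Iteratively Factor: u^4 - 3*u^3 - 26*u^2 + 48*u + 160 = (u + 2)*(u^3 - 5*u^2 - 16*u + 80) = (u - 5)*(u + 2)*(u^2 - 16) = (u - 5)*(u - 4)*(u + 2)*(u + 4)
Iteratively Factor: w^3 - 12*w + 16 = (w - 2)*(w^2 + 2*w - 8) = (w - 2)^2*(w + 4)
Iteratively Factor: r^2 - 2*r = (r)*(r - 2)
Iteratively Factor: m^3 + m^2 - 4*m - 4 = (m + 2)*(m^2 - m - 2) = (m + 1)*(m + 2)*(m - 2)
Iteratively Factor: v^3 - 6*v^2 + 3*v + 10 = (v - 5)*(v^2 - v - 2) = (v - 5)*(v - 2)*(v + 1)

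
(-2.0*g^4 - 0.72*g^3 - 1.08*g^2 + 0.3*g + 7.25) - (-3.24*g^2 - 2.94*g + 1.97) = -2.0*g^4 - 0.72*g^3 + 2.16*g^2 + 3.24*g + 5.28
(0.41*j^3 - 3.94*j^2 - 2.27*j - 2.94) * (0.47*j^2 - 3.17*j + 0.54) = 0.1927*j^5 - 3.1515*j^4 + 11.6443*j^3 + 3.6865*j^2 + 8.094*j - 1.5876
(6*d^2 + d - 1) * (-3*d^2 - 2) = -18*d^4 - 3*d^3 - 9*d^2 - 2*d + 2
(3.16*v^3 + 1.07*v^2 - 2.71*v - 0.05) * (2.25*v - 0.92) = 7.11*v^4 - 0.4997*v^3 - 7.0819*v^2 + 2.3807*v + 0.046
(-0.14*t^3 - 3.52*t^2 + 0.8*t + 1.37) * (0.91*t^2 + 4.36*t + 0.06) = -0.1274*t^5 - 3.8136*t^4 - 14.6276*t^3 + 4.5235*t^2 + 6.0212*t + 0.0822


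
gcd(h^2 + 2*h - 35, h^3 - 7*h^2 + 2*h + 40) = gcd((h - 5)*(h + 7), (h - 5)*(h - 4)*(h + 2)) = h - 5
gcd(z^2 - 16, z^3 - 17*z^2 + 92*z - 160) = z - 4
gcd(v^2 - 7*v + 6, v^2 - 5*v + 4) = v - 1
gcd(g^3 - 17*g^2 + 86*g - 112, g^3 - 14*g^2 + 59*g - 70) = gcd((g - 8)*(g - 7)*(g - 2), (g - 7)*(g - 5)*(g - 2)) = g^2 - 9*g + 14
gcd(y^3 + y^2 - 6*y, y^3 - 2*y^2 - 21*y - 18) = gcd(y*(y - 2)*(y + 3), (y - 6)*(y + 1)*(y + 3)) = y + 3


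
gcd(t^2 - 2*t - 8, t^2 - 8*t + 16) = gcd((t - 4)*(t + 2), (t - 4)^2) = t - 4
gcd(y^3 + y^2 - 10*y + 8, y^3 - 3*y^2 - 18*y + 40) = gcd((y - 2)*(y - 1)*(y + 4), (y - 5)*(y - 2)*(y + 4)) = y^2 + 2*y - 8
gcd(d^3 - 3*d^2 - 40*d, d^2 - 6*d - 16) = d - 8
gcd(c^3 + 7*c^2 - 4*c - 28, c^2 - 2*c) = c - 2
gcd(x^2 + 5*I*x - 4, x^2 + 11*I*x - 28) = x + 4*I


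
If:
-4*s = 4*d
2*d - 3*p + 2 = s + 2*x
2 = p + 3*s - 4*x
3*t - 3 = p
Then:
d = -7*x/3 - 2/3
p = -3*x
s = 7*x/3 + 2/3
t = 1 - x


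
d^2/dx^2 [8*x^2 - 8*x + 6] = 16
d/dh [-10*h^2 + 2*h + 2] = 2 - 20*h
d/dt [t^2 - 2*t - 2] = 2*t - 2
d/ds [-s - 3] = -1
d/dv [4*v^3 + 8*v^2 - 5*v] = 12*v^2 + 16*v - 5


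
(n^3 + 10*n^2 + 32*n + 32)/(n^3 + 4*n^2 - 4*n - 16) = (n + 4)/(n - 2)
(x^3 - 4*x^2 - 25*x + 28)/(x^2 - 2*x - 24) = (x^2 - 8*x + 7)/(x - 6)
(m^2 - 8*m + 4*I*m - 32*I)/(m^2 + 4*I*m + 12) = (m^2 + 4*m*(-2 + I) - 32*I)/(m^2 + 4*I*m + 12)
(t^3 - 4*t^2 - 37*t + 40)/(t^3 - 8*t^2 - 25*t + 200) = (t - 1)/(t - 5)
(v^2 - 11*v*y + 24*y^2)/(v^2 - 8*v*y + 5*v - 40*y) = (v - 3*y)/(v + 5)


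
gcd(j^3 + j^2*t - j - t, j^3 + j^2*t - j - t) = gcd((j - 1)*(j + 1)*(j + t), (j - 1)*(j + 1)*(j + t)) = j^3 + j^2*t - j - t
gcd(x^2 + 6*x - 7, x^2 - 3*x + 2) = x - 1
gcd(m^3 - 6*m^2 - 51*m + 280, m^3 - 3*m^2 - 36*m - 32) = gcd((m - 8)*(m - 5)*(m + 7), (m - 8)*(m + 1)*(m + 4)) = m - 8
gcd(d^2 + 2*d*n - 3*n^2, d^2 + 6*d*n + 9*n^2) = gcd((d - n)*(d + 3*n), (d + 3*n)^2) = d + 3*n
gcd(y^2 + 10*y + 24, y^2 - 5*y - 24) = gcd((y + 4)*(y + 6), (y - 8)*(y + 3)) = 1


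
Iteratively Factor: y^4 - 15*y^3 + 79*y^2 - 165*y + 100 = (y - 5)*(y^3 - 10*y^2 + 29*y - 20) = (y - 5)*(y - 1)*(y^2 - 9*y + 20) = (y - 5)*(y - 4)*(y - 1)*(y - 5)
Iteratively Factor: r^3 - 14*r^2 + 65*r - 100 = (r - 4)*(r^2 - 10*r + 25) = (r - 5)*(r - 4)*(r - 5)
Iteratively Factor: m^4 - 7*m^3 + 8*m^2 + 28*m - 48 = (m - 4)*(m^3 - 3*m^2 - 4*m + 12) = (m - 4)*(m + 2)*(m^2 - 5*m + 6) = (m - 4)*(m - 3)*(m + 2)*(m - 2)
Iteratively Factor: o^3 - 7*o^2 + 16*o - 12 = (o - 2)*(o^2 - 5*o + 6) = (o - 3)*(o - 2)*(o - 2)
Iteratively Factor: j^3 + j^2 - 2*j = (j - 1)*(j^2 + 2*j) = (j - 1)*(j + 2)*(j)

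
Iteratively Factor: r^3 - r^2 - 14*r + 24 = (r + 4)*(r^2 - 5*r + 6) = (r - 3)*(r + 4)*(r - 2)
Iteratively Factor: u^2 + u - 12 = (u + 4)*(u - 3)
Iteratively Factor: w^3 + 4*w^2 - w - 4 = (w - 1)*(w^2 + 5*w + 4) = (w - 1)*(w + 4)*(w + 1)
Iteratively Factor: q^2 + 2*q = (q)*(q + 2)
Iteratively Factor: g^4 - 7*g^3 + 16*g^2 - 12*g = (g - 3)*(g^3 - 4*g^2 + 4*g) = (g - 3)*(g - 2)*(g^2 - 2*g) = (g - 3)*(g - 2)^2*(g)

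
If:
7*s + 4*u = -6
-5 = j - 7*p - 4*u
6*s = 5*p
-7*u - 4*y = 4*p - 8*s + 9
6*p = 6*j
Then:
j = 66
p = 66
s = 55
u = -391/4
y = 3405/16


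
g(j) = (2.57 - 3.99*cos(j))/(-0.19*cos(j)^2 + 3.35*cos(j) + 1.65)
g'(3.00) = 0.69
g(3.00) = -3.52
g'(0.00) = 0.00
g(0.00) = -0.30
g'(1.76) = 14.74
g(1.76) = 3.28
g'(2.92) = 1.15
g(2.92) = -3.59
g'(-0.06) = -0.04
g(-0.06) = -0.29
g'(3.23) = -0.42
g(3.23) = -3.49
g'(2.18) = 121.13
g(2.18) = -14.75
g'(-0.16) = -0.10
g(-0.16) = -0.29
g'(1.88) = 39.45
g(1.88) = 6.17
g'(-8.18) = -47.48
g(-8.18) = 6.90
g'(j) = (2.57 - 3.99*cos(j))*(-0.38*sin(j)*cos(j) + 3.35*sin(j))/(-0.19*cos(j)^2 + 3.35*cos(j) + 1.65)^2 + 3.99*sin(j)/(-0.19*cos(j)^2 + 3.35*cos(j) + 1.65) = (0.7581*cos(j)^2 - 0.976599999999999*cos(j) + 15.193)*sin(j)/(0.0361*cos(j)^4 - 1.273*cos(j)^3 + 10.5955*cos(j)^2 + 11.055*cos(j) + 2.7225)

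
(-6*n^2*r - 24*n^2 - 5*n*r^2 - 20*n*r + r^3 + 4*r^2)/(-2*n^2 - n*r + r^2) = (-6*n*r - 24*n + r^2 + 4*r)/(-2*n + r)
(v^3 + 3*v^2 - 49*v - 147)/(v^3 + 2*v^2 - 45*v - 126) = (v + 7)/(v + 6)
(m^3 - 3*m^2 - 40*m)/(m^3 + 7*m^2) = (m^2 - 3*m - 40)/(m*(m + 7))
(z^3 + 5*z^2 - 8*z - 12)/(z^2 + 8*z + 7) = (z^2 + 4*z - 12)/(z + 7)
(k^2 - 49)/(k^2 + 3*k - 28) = (k - 7)/(k - 4)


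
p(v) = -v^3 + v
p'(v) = 1 - 3*v^2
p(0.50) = 0.38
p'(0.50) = 0.25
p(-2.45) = 12.26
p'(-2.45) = -17.01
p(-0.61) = -0.38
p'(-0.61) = -0.12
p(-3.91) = 55.87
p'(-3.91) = -44.86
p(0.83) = 0.26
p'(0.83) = -1.07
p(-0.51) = -0.38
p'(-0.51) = 0.22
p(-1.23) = 0.63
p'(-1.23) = -3.54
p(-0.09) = -0.09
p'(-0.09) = 0.98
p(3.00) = -24.00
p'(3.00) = -26.00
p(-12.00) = 1716.00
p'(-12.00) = -431.00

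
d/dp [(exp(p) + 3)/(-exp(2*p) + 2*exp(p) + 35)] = (-2*(1 - exp(p))*(exp(p) + 3) - exp(2*p) + 2*exp(p) + 35)*exp(p)/(-exp(2*p) + 2*exp(p) + 35)^2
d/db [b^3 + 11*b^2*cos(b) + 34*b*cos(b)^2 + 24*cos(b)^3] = -11*b^2*sin(b) + 3*b^2 - 34*b*sin(2*b) + 22*b*cos(b) - 72*sin(b)*cos(b)^2 + 34*cos(b)^2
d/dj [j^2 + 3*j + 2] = 2*j + 3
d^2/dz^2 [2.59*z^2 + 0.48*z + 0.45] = 5.18000000000000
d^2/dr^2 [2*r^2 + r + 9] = 4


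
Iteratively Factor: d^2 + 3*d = (d + 3)*(d)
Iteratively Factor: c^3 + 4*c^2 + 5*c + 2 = (c + 2)*(c^2 + 2*c + 1) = (c + 1)*(c + 2)*(c + 1)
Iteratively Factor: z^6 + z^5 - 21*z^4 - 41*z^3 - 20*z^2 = (z + 4)*(z^5 - 3*z^4 - 9*z^3 - 5*z^2) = (z + 1)*(z + 4)*(z^4 - 4*z^3 - 5*z^2) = (z + 1)^2*(z + 4)*(z^3 - 5*z^2) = z*(z + 1)^2*(z + 4)*(z^2 - 5*z) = z*(z - 5)*(z + 1)^2*(z + 4)*(z)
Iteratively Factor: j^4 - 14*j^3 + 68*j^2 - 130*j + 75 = (j - 5)*(j^3 - 9*j^2 + 23*j - 15) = (j - 5)^2*(j^2 - 4*j + 3) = (j - 5)^2*(j - 3)*(j - 1)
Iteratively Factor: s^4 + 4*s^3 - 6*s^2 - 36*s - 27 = (s + 3)*(s^3 + s^2 - 9*s - 9) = (s + 3)^2*(s^2 - 2*s - 3) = (s - 3)*(s + 3)^2*(s + 1)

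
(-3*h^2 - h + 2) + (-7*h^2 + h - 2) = -10*h^2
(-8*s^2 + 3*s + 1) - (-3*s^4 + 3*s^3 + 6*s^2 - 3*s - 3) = 3*s^4 - 3*s^3 - 14*s^2 + 6*s + 4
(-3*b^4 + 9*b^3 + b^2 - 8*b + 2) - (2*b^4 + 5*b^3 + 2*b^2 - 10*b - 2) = -5*b^4 + 4*b^3 - b^2 + 2*b + 4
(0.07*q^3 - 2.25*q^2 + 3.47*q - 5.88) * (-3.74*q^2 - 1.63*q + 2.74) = -0.2618*q^5 + 8.3009*q^4 - 9.1185*q^3 + 10.1701*q^2 + 19.0922*q - 16.1112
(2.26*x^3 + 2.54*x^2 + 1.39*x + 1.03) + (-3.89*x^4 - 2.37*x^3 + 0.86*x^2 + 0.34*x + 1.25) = -3.89*x^4 - 0.11*x^3 + 3.4*x^2 + 1.73*x + 2.28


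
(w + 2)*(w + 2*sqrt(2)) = w^2 + 2*w + 2*sqrt(2)*w + 4*sqrt(2)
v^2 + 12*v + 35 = (v + 5)*(v + 7)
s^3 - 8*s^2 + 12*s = s*(s - 6)*(s - 2)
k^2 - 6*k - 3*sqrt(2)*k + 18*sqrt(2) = (k - 6)*(k - 3*sqrt(2))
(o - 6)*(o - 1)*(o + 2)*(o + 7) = o^4 + 2*o^3 - 43*o^2 - 44*o + 84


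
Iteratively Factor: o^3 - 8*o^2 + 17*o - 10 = (o - 5)*(o^2 - 3*o + 2) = (o - 5)*(o - 1)*(o - 2)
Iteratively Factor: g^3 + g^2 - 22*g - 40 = (g + 2)*(g^2 - g - 20) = (g - 5)*(g + 2)*(g + 4)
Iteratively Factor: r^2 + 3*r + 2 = (r + 2)*(r + 1)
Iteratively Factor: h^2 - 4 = (h - 2)*(h + 2)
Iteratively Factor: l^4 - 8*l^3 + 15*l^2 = (l)*(l^3 - 8*l^2 + 15*l) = l^2*(l^2 - 8*l + 15) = l^2*(l - 5)*(l - 3)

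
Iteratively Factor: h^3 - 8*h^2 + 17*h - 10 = (h - 2)*(h^2 - 6*h + 5) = (h - 5)*(h - 2)*(h - 1)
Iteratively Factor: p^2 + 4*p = (p + 4)*(p)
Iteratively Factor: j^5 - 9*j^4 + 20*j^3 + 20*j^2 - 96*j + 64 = (j - 1)*(j^4 - 8*j^3 + 12*j^2 + 32*j - 64) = (j - 1)*(j + 2)*(j^3 - 10*j^2 + 32*j - 32) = (j - 4)*(j - 1)*(j + 2)*(j^2 - 6*j + 8) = (j - 4)*(j - 2)*(j - 1)*(j + 2)*(j - 4)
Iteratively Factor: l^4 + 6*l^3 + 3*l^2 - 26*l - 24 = (l + 4)*(l^3 + 2*l^2 - 5*l - 6) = (l - 2)*(l + 4)*(l^2 + 4*l + 3) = (l - 2)*(l + 3)*(l + 4)*(l + 1)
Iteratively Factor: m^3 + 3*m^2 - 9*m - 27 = (m + 3)*(m^2 - 9) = (m - 3)*(m + 3)*(m + 3)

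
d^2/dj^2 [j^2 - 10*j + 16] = 2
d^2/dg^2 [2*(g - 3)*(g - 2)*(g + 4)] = 12*g - 4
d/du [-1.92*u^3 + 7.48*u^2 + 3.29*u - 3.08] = -5.76*u^2 + 14.96*u + 3.29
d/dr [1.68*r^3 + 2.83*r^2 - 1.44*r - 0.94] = 5.04*r^2 + 5.66*r - 1.44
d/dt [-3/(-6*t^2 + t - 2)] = 3*(1 - 12*t)/(6*t^2 - t + 2)^2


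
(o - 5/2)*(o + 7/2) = o^2 + o - 35/4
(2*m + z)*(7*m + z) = 14*m^2 + 9*m*z + z^2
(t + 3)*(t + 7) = t^2 + 10*t + 21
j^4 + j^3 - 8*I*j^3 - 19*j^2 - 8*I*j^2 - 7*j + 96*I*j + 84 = (j - 3)*(j + 4)*(j - 7*I)*(j - I)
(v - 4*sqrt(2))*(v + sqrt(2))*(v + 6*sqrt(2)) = v^3 + 3*sqrt(2)*v^2 - 44*v - 48*sqrt(2)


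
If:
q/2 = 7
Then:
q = 14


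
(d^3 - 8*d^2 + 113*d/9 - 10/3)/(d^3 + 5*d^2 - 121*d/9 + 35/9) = (d - 6)/(d + 7)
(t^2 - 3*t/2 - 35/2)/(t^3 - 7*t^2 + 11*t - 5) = (t + 7/2)/(t^2 - 2*t + 1)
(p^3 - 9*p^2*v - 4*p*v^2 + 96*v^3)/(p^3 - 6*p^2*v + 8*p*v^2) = (p^2 - 5*p*v - 24*v^2)/(p*(p - 2*v))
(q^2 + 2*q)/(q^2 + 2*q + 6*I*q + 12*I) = q/(q + 6*I)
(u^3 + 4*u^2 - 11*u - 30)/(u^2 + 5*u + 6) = (u^2 + 2*u - 15)/(u + 3)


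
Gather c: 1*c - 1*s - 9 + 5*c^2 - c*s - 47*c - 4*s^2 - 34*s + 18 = 5*c^2 + c*(-s - 46) - 4*s^2 - 35*s + 9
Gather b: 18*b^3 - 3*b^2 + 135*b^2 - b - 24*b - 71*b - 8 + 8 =18*b^3 + 132*b^2 - 96*b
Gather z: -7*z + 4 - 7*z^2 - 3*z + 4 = -7*z^2 - 10*z + 8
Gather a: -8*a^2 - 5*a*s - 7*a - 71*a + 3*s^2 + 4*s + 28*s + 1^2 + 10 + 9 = -8*a^2 + a*(-5*s - 78) + 3*s^2 + 32*s + 20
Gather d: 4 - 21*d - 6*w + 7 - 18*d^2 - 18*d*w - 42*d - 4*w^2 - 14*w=-18*d^2 + d*(-18*w - 63) - 4*w^2 - 20*w + 11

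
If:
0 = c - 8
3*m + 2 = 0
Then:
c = 8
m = -2/3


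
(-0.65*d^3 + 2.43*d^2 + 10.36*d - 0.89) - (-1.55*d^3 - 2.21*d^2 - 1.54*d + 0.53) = 0.9*d^3 + 4.64*d^2 + 11.9*d - 1.42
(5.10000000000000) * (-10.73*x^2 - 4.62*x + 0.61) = -54.723*x^2 - 23.562*x + 3.111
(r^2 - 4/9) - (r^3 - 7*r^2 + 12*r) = -r^3 + 8*r^2 - 12*r - 4/9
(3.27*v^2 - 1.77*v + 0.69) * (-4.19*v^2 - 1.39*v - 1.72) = -13.7013*v^4 + 2.871*v^3 - 6.0552*v^2 + 2.0853*v - 1.1868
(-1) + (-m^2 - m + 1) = -m^2 - m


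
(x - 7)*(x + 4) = x^2 - 3*x - 28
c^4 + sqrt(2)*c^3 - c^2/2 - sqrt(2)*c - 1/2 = (c - 1)*(c + 1)*(c + sqrt(2)/2)^2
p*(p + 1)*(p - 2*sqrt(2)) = p^3 - 2*sqrt(2)*p^2 + p^2 - 2*sqrt(2)*p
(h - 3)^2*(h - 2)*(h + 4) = h^4 - 4*h^3 - 11*h^2 + 66*h - 72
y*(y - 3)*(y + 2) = y^3 - y^2 - 6*y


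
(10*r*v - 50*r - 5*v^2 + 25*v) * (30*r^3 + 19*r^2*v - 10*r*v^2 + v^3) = 300*r^4*v - 1500*r^4 + 40*r^3*v^2 - 200*r^3*v - 195*r^2*v^3 + 975*r^2*v^2 + 60*r*v^4 - 300*r*v^3 - 5*v^5 + 25*v^4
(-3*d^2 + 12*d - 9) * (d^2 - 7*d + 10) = -3*d^4 + 33*d^3 - 123*d^2 + 183*d - 90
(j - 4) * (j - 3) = j^2 - 7*j + 12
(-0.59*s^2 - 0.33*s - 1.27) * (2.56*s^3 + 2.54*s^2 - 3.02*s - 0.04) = -1.5104*s^5 - 2.3434*s^4 - 2.3076*s^3 - 2.2056*s^2 + 3.8486*s + 0.0508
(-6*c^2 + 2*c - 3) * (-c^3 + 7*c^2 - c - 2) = 6*c^5 - 44*c^4 + 23*c^3 - 11*c^2 - c + 6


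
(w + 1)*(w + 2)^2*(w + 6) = w^4 + 11*w^3 + 38*w^2 + 52*w + 24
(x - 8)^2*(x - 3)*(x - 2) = x^4 - 21*x^3 + 150*x^2 - 416*x + 384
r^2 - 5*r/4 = r*(r - 5/4)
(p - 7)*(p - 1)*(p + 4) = p^3 - 4*p^2 - 25*p + 28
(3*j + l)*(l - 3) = 3*j*l - 9*j + l^2 - 3*l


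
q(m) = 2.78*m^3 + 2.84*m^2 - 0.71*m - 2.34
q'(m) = 8.34*m^2 + 5.68*m - 0.71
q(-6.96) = -797.11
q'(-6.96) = 363.76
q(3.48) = 146.74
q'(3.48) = 120.06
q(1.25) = 6.64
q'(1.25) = 19.42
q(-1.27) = -2.55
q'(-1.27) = 5.53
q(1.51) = 12.63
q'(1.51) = 26.88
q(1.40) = 9.86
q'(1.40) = 23.59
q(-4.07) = -139.83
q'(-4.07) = 114.32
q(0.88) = 1.13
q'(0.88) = 10.75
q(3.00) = 96.15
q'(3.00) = 91.39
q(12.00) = 5201.94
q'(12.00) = 1268.41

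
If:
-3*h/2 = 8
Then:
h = -16/3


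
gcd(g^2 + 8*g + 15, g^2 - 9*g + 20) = 1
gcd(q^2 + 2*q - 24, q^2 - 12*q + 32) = q - 4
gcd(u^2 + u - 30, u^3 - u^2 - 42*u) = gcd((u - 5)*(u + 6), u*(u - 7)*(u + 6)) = u + 6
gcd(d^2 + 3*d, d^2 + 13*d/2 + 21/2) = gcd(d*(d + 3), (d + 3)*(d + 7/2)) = d + 3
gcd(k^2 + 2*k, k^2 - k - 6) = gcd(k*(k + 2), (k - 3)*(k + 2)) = k + 2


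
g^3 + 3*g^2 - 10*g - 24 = (g - 3)*(g + 2)*(g + 4)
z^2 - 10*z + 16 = (z - 8)*(z - 2)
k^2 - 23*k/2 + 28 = (k - 8)*(k - 7/2)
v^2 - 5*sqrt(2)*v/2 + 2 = (v - 2*sqrt(2))*(v - sqrt(2)/2)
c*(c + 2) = c^2 + 2*c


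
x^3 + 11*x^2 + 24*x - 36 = (x - 1)*(x + 6)^2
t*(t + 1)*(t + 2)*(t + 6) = t^4 + 9*t^3 + 20*t^2 + 12*t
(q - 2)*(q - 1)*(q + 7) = q^3 + 4*q^2 - 19*q + 14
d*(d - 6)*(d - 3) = d^3 - 9*d^2 + 18*d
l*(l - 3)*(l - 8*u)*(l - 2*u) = l^4 - 10*l^3*u - 3*l^3 + 16*l^2*u^2 + 30*l^2*u - 48*l*u^2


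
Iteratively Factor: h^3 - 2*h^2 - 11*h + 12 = (h - 1)*(h^2 - h - 12) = (h - 1)*(h + 3)*(h - 4)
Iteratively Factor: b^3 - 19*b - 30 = (b + 3)*(b^2 - 3*b - 10) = (b - 5)*(b + 3)*(b + 2)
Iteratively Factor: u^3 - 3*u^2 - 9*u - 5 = (u - 5)*(u^2 + 2*u + 1) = (u - 5)*(u + 1)*(u + 1)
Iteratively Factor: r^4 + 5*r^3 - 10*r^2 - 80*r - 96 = (r + 3)*(r^3 + 2*r^2 - 16*r - 32) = (r + 3)*(r + 4)*(r^2 - 2*r - 8) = (r + 2)*(r + 3)*(r + 4)*(r - 4)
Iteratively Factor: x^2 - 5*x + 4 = (x - 1)*(x - 4)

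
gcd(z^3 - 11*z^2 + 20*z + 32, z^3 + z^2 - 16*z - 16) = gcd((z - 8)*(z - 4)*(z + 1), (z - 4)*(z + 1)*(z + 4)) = z^2 - 3*z - 4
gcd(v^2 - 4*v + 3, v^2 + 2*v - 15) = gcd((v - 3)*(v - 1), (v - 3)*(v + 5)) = v - 3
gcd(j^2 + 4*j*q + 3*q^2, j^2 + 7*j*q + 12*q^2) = j + 3*q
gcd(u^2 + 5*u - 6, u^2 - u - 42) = u + 6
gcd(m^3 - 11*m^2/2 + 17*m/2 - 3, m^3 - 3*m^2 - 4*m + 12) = m^2 - 5*m + 6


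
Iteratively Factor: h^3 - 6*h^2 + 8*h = (h - 4)*(h^2 - 2*h) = (h - 4)*(h - 2)*(h)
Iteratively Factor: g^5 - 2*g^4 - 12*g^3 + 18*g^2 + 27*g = (g + 3)*(g^4 - 5*g^3 + 3*g^2 + 9*g) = (g - 3)*(g + 3)*(g^3 - 2*g^2 - 3*g) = (g - 3)*(g + 1)*(g + 3)*(g^2 - 3*g) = g*(g - 3)*(g + 1)*(g + 3)*(g - 3)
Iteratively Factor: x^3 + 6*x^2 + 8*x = (x + 2)*(x^2 + 4*x) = (x + 2)*(x + 4)*(x)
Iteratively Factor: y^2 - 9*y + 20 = (y - 5)*(y - 4)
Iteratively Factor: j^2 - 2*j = (j)*(j - 2)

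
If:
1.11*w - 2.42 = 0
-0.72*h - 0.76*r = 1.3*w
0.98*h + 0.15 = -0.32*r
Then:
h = 1.54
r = -5.19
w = 2.18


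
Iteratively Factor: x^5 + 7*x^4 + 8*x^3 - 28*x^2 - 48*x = (x + 3)*(x^4 + 4*x^3 - 4*x^2 - 16*x) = (x + 3)*(x + 4)*(x^3 - 4*x) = (x + 2)*(x + 3)*(x + 4)*(x^2 - 2*x) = (x - 2)*(x + 2)*(x + 3)*(x + 4)*(x)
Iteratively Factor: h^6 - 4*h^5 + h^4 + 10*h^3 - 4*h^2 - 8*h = (h - 2)*(h^5 - 2*h^4 - 3*h^3 + 4*h^2 + 4*h) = h*(h - 2)*(h^4 - 2*h^3 - 3*h^2 + 4*h + 4) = h*(h - 2)^2*(h^3 - 3*h - 2) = h*(h - 2)^3*(h^2 + 2*h + 1) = h*(h - 2)^3*(h + 1)*(h + 1)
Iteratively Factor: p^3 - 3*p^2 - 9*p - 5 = (p + 1)*(p^2 - 4*p - 5) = (p + 1)^2*(p - 5)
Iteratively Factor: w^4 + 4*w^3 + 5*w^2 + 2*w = (w + 1)*(w^3 + 3*w^2 + 2*w) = w*(w + 1)*(w^2 + 3*w + 2) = w*(w + 1)^2*(w + 2)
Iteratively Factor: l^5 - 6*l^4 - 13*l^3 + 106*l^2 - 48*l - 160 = (l - 4)*(l^4 - 2*l^3 - 21*l^2 + 22*l + 40) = (l - 4)*(l + 4)*(l^3 - 6*l^2 + 3*l + 10) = (l - 4)*(l - 2)*(l + 4)*(l^2 - 4*l - 5) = (l - 5)*(l - 4)*(l - 2)*(l + 4)*(l + 1)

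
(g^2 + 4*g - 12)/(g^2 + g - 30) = (g - 2)/(g - 5)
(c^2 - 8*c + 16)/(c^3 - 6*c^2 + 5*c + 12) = (c - 4)/(c^2 - 2*c - 3)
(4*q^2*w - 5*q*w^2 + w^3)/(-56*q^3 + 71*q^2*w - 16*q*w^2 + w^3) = w*(-4*q + w)/(56*q^2 - 15*q*w + w^2)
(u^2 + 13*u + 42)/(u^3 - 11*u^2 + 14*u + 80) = (u^2 + 13*u + 42)/(u^3 - 11*u^2 + 14*u + 80)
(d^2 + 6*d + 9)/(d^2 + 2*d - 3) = (d + 3)/(d - 1)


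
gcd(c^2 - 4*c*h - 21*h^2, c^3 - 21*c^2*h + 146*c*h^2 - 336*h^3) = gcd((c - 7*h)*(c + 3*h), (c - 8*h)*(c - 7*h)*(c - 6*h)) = c - 7*h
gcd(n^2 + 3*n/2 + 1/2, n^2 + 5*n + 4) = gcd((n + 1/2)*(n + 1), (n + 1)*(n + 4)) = n + 1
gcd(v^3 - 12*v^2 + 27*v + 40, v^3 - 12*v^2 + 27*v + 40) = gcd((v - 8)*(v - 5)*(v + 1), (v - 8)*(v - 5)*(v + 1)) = v^3 - 12*v^2 + 27*v + 40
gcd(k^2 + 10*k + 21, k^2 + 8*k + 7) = k + 7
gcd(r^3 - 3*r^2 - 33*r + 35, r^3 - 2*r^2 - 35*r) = r^2 - 2*r - 35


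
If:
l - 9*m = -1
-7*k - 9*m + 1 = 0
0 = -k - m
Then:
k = -1/2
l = 7/2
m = 1/2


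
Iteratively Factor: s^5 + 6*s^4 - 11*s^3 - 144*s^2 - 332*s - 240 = (s + 3)*(s^4 + 3*s^3 - 20*s^2 - 84*s - 80) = (s + 3)*(s + 4)*(s^3 - s^2 - 16*s - 20) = (s + 2)*(s + 3)*(s + 4)*(s^2 - 3*s - 10) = (s + 2)^2*(s + 3)*(s + 4)*(s - 5)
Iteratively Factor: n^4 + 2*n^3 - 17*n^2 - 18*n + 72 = (n + 3)*(n^3 - n^2 - 14*n + 24) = (n - 2)*(n + 3)*(n^2 + n - 12) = (n - 3)*(n - 2)*(n + 3)*(n + 4)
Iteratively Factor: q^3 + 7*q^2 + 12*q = (q)*(q^2 + 7*q + 12) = q*(q + 4)*(q + 3)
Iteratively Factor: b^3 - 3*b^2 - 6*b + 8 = (b + 2)*(b^2 - 5*b + 4) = (b - 4)*(b + 2)*(b - 1)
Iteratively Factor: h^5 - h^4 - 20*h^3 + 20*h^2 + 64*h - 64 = (h + 4)*(h^4 - 5*h^3 + 20*h - 16) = (h + 2)*(h + 4)*(h^3 - 7*h^2 + 14*h - 8) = (h - 4)*(h + 2)*(h + 4)*(h^2 - 3*h + 2) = (h - 4)*(h - 2)*(h + 2)*(h + 4)*(h - 1)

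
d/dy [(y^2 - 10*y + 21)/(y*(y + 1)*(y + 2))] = (-y^4 + 20*y^3 - 31*y^2 - 126*y - 42)/(y^2*(y^4 + 6*y^3 + 13*y^2 + 12*y + 4))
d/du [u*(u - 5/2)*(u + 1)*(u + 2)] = 4*u^3 + 3*u^2/2 - 11*u - 5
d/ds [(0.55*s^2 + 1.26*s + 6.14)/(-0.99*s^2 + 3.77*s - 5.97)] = (3.3209*s^2 + 5.5902*s - 30.67)/(0.9801*s^4 - 7.4646*s^3 + 26.0335*s^2 - 45.0138*s + 35.6409)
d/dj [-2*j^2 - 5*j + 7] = -4*j - 5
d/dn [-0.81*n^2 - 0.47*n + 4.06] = -1.62*n - 0.47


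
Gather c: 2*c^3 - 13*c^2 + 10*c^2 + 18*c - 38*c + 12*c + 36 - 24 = 2*c^3 - 3*c^2 - 8*c + 12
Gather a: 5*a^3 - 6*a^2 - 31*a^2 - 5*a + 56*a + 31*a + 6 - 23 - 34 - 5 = 5*a^3 - 37*a^2 + 82*a - 56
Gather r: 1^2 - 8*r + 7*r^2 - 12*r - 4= 7*r^2 - 20*r - 3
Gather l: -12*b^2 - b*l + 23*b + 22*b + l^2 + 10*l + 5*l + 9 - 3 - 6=-12*b^2 + 45*b + l^2 + l*(15 - b)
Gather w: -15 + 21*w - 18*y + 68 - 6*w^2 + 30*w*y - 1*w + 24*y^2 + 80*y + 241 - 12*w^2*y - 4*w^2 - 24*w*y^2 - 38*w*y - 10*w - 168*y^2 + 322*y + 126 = w^2*(-12*y - 10) + w*(-24*y^2 - 8*y + 10) - 144*y^2 + 384*y + 420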